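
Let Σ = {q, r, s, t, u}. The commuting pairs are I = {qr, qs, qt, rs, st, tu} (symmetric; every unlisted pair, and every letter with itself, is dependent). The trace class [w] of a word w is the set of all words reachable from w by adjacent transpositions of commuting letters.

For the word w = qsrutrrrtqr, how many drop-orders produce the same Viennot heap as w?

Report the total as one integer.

114

piece 0:q — minimal
piece 1:s — minimal
piece 2:r — minimal
piece 3:u rests on {0:q, 1:s, 2:r}
piece 4:t rests on {2:r}
piece 5:r rests on {3:u, 4:t}
piece 6:r rests on {5:r}
piece 7:r rests on {6:r}
piece 8:t rests on {7:r}
piece 9:q rests on {3:u}
piece 10:r rests on {8:t}
minimal pieces: {0:q, 1:s, 2:r}
ways to finish when only these pieces remain (= sum over removing one remaining piece with nothing left below it):
  1 left: {9}→1  {10}→1
  2 left: {8,10}→1  {9,10}→2
  3 left: {7,8,10}→1  {8,9,10}→3
  4 left: {6,7,8,10}→1  {7,8,9,10}→4
  5 left: {5,6,7,8,10}→1  {6,7,8,9,10}→5
  6 left: {4,5,6,7,8,10}→1  {5,6,7,8,9,10}→6
  7 left: {3,5,6,7,8,9,10}→6  {4,5,6,7,8,9,10}→7
  8 left: {0,3,5,6,7,8,9,10}→6  {1,3,5,6,7,8,9,10}→6  {3,4,5,6,7,8,9,10}→13
  9 left: {0,1,3,5,6,7,8,9,10}→12  {0,3,4,5,6,7,8,9,10}→19  {1,3,4,5,6,7,8,9,10}→19  {2,3,4,5,6,7,8,9,10}→13
  placing 0:q first → 32 extensions
  placing 1:s first → 32 extensions
  placing 2:r first → 50 extensions
total linear extensions = 114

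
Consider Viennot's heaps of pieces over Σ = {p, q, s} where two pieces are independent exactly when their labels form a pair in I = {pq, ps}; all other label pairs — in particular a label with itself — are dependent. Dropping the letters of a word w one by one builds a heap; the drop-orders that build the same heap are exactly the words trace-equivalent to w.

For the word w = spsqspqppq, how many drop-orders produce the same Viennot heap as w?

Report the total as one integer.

210

#0=s has no predecessor
#1=p has no predecessor
#2=s depends on [0:s]
#3=q depends on [2:s]
#4=s depends on [3:q]
#5=p depends on [1:p]
#6=q depends on [4:s]
#7=p depends on [5:p]
#8=p depends on [7:p]
#9=q depends on [6:q]
sources: [0:s, 1:p]
N(rest) = Σ N(rest − s) over sources s of rest; N(one piece) = 1:
  size 1 → [8]=1  [9]=1
  size 2 → [6,9]=1  [7,8]=1  [8,9]=2
  size 3 → [4,6,9]=1  [5,7,8]=1  [6,8,9]=3  [7,8,9]=3
  size 4 → [1,5,7,8]=1  [3,4,6,9]=1  [4,6,8,9]=4  [5,7,8,9]=4  [6,7,8,9]=6
  size 5 → [1,5,7,8,9]=5  [2,3,4,6,9]=1  [3,4,6,8,9]=5  [4,6,7,8,9]=10  [5,6,7,8,9]=10
  size 6 → [0,2,3,4,6,9]=1  [1,5,6,7,8,9]=15  [2,3,4,6,8,9]=6  [3,4,6,7,8,9]=15  [4,5,6,7,8,9]=20
  size 7 → [0,2,3,4,6,8,9]=7  [1,4,5,6,7,8,9]=35  [2,3,4,6,7,8,9]=21  [3,4,5,6,7,8,9]=35
  size 8 → [0,2,3,4,6,7,8,9]=28  [1,3,4,5,6,7,8,9]=70  [2,3,4,5,6,7,8,9]=56
  first=0(s) contributes 126
  first=1(p) contributes 84
|[w]| = 210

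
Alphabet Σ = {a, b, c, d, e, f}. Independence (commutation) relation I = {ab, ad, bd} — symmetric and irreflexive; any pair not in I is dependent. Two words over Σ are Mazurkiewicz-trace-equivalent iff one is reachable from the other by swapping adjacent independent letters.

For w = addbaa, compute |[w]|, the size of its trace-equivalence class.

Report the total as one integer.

60

0(a) covers ∅
1(d) covers ∅
2(d) covers 1:d
3(b) covers ∅
4(a) covers 0:a
5(a) covers 4:a
floor of heap: 0:a, 1:d, 3:b
completions by unplaced set U, small U first (add the entries for U minus each lowest piece of U):
  |U|=1: {2}:1  {3}:1  {5}:1
  |U|=2: {1,2}:1  {2,3}:2  {2,5}:2  {3,5}:2  {4,5}:1
  |U|=3: {0,4,5}:1  {1,2,3}:3  {1,2,5}:3  {2,3,5}:6  {2,4,5}:3  {3,4,5}:3
  |U|=4: {0,2,4,5}:4  {0,3,4,5}:4  {1,2,3,5}:12  {1,2,4,5}:6  {2,3,4,5}:12
  start at 0(a): 30
  start at 1(d): 20
  start at 3(b): 10
sum over floor = 60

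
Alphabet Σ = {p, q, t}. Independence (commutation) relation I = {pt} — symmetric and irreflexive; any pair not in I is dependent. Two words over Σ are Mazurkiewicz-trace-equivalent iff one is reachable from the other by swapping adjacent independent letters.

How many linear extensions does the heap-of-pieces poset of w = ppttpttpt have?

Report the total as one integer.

drop 0:p onto floor
drop 1:p onto {0:p}
drop 2:t onto floor
drop 3:t onto {2:t}
drop 4:p onto {1:p}
drop 5:t onto {3:t}
drop 6:t onto {5:t}
drop 7:p onto {4:p}
drop 8:t onto {6:t}
ground layer = {0:p, 2:t}
drop-orders for the pieces not yet dropped (sum over which currently-grounded one goes next):
  1 to go: {7} 1  {8} 1
  2 to go: {4,7} 1  {6,8} 1  {7,8} 2
  3 to go: {1,4,7} 1  {4,7,8} 3  {5,6,8} 1  {6,7,8} 3
  4 to go: {0,1,4,7} 1  {1,4,7,8} 4  {3,5,6,8} 1  {4,6,7,8} 6  {5,6,7,8} 4
  5 to go: {0,1,4,7,8} 5  {1,4,6,7,8} 10  {2,3,5,6,8} 1  {3,5,6,7,8} 5  {4,5,6,7,8} 10
  6 to go: {0,1,4,6,7,8} 15  {1,4,5,6,7,8} 20  {2,3,5,6,7,8} 6  {3,4,5,6,7,8} 15
  7 to go: {0,1,4,5,6,7,8} 35  {1,3,4,5,6,7,8} 35  {2,3,4,5,6,7,8} 21
  if 0:p drops first: 56 orders
  if 2:t drops first: 70 orders
heap linearizations: 126

126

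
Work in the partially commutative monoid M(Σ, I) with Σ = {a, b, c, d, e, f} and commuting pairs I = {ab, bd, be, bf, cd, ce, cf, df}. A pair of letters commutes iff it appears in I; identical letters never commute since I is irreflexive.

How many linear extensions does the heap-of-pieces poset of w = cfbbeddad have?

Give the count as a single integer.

80

0(c) covers ∅
1(f) covers ∅
2(b) covers 0:c
3(b) covers 2:b
4(e) covers 1:f
5(d) covers 4:e
6(d) covers 5:d
7(a) covers 0:c, 6:d
8(d) covers 7:a
floor of heap: 0:c, 1:f
completions by unplaced set U, small U first (add the entries for U minus each lowest piece of U):
  |U|=1: {3}:1  {8}:1
  |U|=2: {2,3}:1  {3,8}:2  {7,8}:1
  |U|=3: {2,3,8}:3  {3,7,8}:3  {6,7,8}:1
  |U|=4: {2,3,7,8}:6  {3,6,7,8}:4  {5,6,7,8}:1
  |U|=5: {0,2,3,7,8}:6  {2,3,6,7,8}:10  {3,5,6,7,8}:5  {4,5,6,7,8}:1
  |U|=6: {0,2,3,6,7,8}:16  {1,4,5,6,7,8}:1  {2,3,5,6,7,8}:15  {3,4,5,6,7,8}:6
  |U|=7: {0,2,3,5,6,7,8}:31  {1,3,4,5,6,7,8}:7  {2,3,4,5,6,7,8}:21
  start at 0(c): 28
  start at 1(f): 52
sum over floor = 80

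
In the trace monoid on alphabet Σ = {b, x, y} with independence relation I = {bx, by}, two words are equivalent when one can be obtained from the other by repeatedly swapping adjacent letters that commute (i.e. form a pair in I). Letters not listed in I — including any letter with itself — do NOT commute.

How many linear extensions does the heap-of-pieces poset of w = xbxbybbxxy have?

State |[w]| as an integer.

drop 0:x onto floor
drop 1:b onto floor
drop 2:x onto {0:x}
drop 3:b onto {1:b}
drop 4:y onto {2:x}
drop 5:b onto {3:b}
drop 6:b onto {5:b}
drop 7:x onto {4:y}
drop 8:x onto {7:x}
drop 9:y onto {8:x}
ground layer = {0:x, 1:b}
drop-orders for the pieces not yet dropped (sum over which currently-grounded one goes next):
  1 to go: {6} 1  {9} 1
  2 to go: {5,6} 1  {6,9} 2  {8,9} 1
  3 to go: {3,5,6} 1  {5,6,9} 3  {6,8,9} 3  {7,8,9} 1
  4 to go: {1,3,5,6} 1  {3,5,6,9} 4  {4,7,8,9} 1  {5,6,8,9} 6  {6,7,8,9} 4
  5 to go: {1,3,5,6,9} 5  {2,4,7,8,9} 1  {3,5,6,8,9} 10  {4,6,7,8,9} 5  {5,6,7,8,9} 10
  6 to go: {0,2,4,7,8,9} 1  {1,3,5,6,8,9} 15  {2,4,6,7,8,9} 6  {3,5,6,7,8,9} 20  {4,5,6,7,8,9} 15
  7 to go: {0,2,4,6,7,8,9} 7  {1,3,5,6,7,8,9} 35  {2,4,5,6,7,8,9} 21  {3,4,5,6,7,8,9} 35
  8 to go: {0,2,4,5,6,7,8,9} 28  {1,3,4,5,6,7,8,9} 70  {2,3,4,5,6,7,8,9} 56
  if 0:x drops first: 126 orders
  if 1:b drops first: 84 orders
heap linearizations: 210

210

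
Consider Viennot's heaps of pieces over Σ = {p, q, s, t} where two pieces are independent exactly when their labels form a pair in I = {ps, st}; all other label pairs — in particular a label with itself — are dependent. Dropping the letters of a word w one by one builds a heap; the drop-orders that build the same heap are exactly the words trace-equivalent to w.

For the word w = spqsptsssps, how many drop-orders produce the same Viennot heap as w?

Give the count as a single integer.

112

0(s) covers ∅
1(p) covers ∅
2(q) covers 0:s, 1:p
3(s) covers 2:q
4(p) covers 2:q
5(t) covers 4:p
6(s) covers 3:s
7(s) covers 6:s
8(s) covers 7:s
9(p) covers 5:t
10(s) covers 8:s
floor of heap: 0:s, 1:p
completions by unplaced set U, small U first (add the entries for U minus each lowest piece of U):
  |U|=1: {9}:1  {10}:1
  |U|=2: {5,9}:1  {8,10}:1  {9,10}:2
  |U|=3: {4,5,9}:1  {5,9,10}:3  {7,8,10}:1  {8,9,10}:3
  |U|=4: {4,5,9,10}:4  {5,8,9,10}:6  {6,7,8,10}:1  {7,8,9,10}:4
  |U|=5: {3,6,7,8,10}:1  {4,5,8,9,10}:10  {5,7,8,9,10}:10  {6,7,8,9,10}:5
  |U|=6: {3,6,7,8,9,10}:6  {4,5,7,8,9,10}:20  {5,6,7,8,9,10}:15
  |U|=7: {3,5,6,7,8,9,10}:21  {4,5,6,7,8,9,10}:35
  |U|=8: {3,4,5,6,7,8,9,10}:56
  |U|=9: {2,3,4,5,6,7,8,9,10}:56
  start at 0(s): 56
  start at 1(p): 56
sum over floor = 112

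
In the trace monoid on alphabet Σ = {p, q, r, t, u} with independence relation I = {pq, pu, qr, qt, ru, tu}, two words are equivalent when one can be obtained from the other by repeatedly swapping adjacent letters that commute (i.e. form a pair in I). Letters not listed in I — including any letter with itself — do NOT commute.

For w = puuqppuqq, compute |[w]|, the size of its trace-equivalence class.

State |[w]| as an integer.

#0=p has no predecessor
#1=u has no predecessor
#2=u depends on [1:u]
#3=q depends on [2:u]
#4=p depends on [0:p]
#5=p depends on [4:p]
#6=u depends on [3:q]
#7=q depends on [6:u]
#8=q depends on [7:q]
sources: [0:p, 1:u]
N(rest) = Σ N(rest − s) over sources s of rest; N(one piece) = 1:
  size 1 → [5]=1  [8]=1
  size 2 → [4,5]=1  [5,8]=2  [7,8]=1
  size 3 → [0,4,5]=1  [4,5,8]=3  [5,7,8]=3  [6,7,8]=1
  size 4 → [0,4,5,8]=4  [3,6,7,8]=1  [4,5,7,8]=6  [5,6,7,8]=4
  size 5 → [0,4,5,7,8]=10  [2,3,6,7,8]=1  [3,5,6,7,8]=5  [4,5,6,7,8]=10
  size 6 → [0,4,5,6,7,8]=20  [1,2,3,6,7,8]=1  [2,3,5,6,7,8]=6  [3,4,5,6,7,8]=15
  size 7 → [0,3,4,5,6,7,8]=35  [1,2,3,5,6,7,8]=7  [2,3,4,5,6,7,8]=21
  first=0(p) contributes 28
  first=1(u) contributes 56
|[w]| = 84

84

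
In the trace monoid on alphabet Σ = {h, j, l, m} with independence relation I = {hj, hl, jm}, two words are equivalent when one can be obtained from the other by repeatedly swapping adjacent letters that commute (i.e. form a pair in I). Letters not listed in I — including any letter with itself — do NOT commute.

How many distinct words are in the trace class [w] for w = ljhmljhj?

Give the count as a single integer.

piece 0:l — minimal
piece 1:j rests on {0:l}
piece 2:h — minimal
piece 3:m rests on {0:l, 2:h}
piece 4:l rests on {1:j, 3:m}
piece 5:j rests on {4:l}
piece 6:h rests on {3:m}
piece 7:j rests on {5:j}
minimal pieces: {0:l, 2:h}
ways to finish when only these pieces remain (= sum over removing one remaining piece with nothing left below it):
  1 left: {6}→1  {7}→1
  2 left: {5,7}→1  {6,7}→2
  3 left: {4,5,7}→1  {5,6,7}→3
  4 left: {1,4,5,7}→1  {4,5,6,7}→4
  5 left: {1,4,5,6,7}→5  {3,4,5,6,7}→4
  6 left: {1,3,4,5,6,7}→9  {2,3,4,5,6,7}→4
  placing 0:l first → 13 extensions
  placing 2:h first → 9 extensions
total linear extensions = 22

22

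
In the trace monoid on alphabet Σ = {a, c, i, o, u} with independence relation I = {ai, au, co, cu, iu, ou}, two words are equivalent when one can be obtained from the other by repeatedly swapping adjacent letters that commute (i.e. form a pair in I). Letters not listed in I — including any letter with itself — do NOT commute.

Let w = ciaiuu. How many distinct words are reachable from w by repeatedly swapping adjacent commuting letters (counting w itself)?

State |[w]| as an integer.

45

drop 0:c onto floor
drop 1:i onto {0:c}
drop 2:a onto {0:c}
drop 3:i onto {1:i}
drop 4:u onto floor
drop 5:u onto {4:u}
ground layer = {0:c, 4:u}
drop-orders for the pieces not yet dropped (sum over which currently-grounded one goes next):
  1 to go: {2} 1  {3} 1  {5} 1
  2 to go: {1,3} 1  {2,3} 2  {2,5} 2  {3,5} 2  {4,5} 1
  3 to go: {1,2,3} 3  {1,3,5} 3  {2,3,5} 6  {2,4,5} 3  {3,4,5} 3
  4 to go: {0,1,2,3} 3  {1,2,3,5} 12  {1,3,4,5} 6  {2,3,4,5} 12
  if 0:c drops first: 30 orders
  if 4:u drops first: 15 orders
heap linearizations: 45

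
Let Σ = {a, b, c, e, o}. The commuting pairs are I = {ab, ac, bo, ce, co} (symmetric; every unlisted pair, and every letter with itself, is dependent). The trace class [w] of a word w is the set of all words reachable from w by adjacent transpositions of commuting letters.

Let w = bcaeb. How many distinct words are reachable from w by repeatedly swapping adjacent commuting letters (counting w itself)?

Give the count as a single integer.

5

#0=b has no predecessor
#1=c depends on [0:b]
#2=a has no predecessor
#3=e depends on [0:b, 2:a]
#4=b depends on [1:c, 3:e]
sources: [0:b, 2:a]
N(rest) = Σ N(rest − s) over sources s of rest; N(one piece) = 1:
  size 1 → [4]=1
  size 2 → [1,4]=1  [3,4]=1
  size 3 → [1,3,4]=2  [2,3,4]=1
  first=0(b) contributes 3
  first=2(a) contributes 2
|[w]| = 5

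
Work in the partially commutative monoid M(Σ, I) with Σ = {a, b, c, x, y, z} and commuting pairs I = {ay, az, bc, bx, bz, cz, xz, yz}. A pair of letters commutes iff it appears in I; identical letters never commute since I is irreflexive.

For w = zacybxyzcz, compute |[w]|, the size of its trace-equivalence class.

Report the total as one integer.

drop 0:z onto floor
drop 1:a onto floor
drop 2:c onto {1:a}
drop 3:y onto {2:c}
drop 4:b onto {3:y}
drop 5:x onto {3:y}
drop 6:y onto {4:b, 5:x}
drop 7:z onto {0:z}
drop 8:c onto {6:y}
drop 9:z onto {7:z}
ground layer = {0:z, 1:a}
drop-orders for the pieces not yet dropped (sum over which currently-grounded one goes next):
  1 to go: {8} 1  {9} 1
  2 to go: {6,8} 1  {7,9} 1  {8,9} 2
  3 to go: {0,7,9} 1  {4,6,8} 1  {5,6,8} 1  {6,8,9} 3  {7,8,9} 3
  4 to go: {0,7,8,9} 4  {4,5,6,8} 2  {4,6,8,9} 4  {5,6,8,9} 4  {6,7,8,9} 6
  5 to go: {0,6,7,8,9} 10  {3,4,5,6,8} 2  {4,5,6,8,9} 10  {4,6,7,8,9} 10  {5,6,7,8,9} 10
  6 to go: {0,4,6,7,8,9} 20  {0,5,6,7,8,9} 20  {2,3,4,5,6,8} 2  {3,4,5,6,8,9} 12  {4,5,6,7,8,9} 30
  7 to go: {0,4,5,6,7,8,9} 70  {1,2,3,4,5,6,8} 2  {2,3,4,5,6,8,9} 14  {3,4,5,6,7,8,9} 42
  8 to go: {0,3,4,5,6,7,8,9} 112  {1,2,3,4,5,6,8,9} 16  {2,3,4,5,6,7,8,9} 56
  if 0:z drops first: 72 orders
  if 1:a drops first: 168 orders
heap linearizations: 240

240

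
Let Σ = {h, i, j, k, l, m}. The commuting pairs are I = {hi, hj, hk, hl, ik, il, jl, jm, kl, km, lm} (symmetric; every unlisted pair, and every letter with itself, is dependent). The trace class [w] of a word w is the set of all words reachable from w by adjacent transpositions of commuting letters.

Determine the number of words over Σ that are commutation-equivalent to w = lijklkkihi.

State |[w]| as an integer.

3600

piece 0:l — minimal
piece 1:i — minimal
piece 2:j rests on {1:i}
piece 3:k rests on {2:j}
piece 4:l rests on {0:l}
piece 5:k rests on {3:k}
piece 6:k rests on {5:k}
piece 7:i rests on {2:j}
piece 8:h — minimal
piece 9:i rests on {7:i}
minimal pieces: {0:l, 1:i, 8:h}
ways to finish when only these pieces remain (= sum over removing one remaining piece with nothing left below it):
  1 left: {4}→1  {6}→1  {8}→1  {9}→1
  2 left: {0,4}→1  {4,6}→2  {4,8}→2  {4,9}→2  {5,6}→1  {6,8}→2  {6,9}→2  {7,9}→1  {8,9}→2
  3 left: {0,4,6}→3  {0,4,8}→3  {0,4,9}→3  {3,5,6}→1  {4,5,6}→3  {4,6,8}→6  {4,6,9}→6  {4,7,9}→3  {4,8,9}→6  {5,6,8}→3  {5,6,9}→3  {6,7,9}→3  {6,8,9}→6  {7,8,9}→3
  4 left: {0,4,5,6}→6  {0,4,6,8}→12  {0,4,6,9}→12  {0,4,7,9}→6  {0,4,8,9}→12  {3,4,5,6}→4  {3,5,6,8}→4  {3,5,6,9}→4  {4,5,6,8}→12  {4,5,6,9}→12  {4,6,7,9}→12  {4,6,8,9}→24  {4,7,8,9}→12  {5,6,7,9}→6  {5,6,8,9}→12  {6,7,8,9}→12
  5 left: {0,3,4,5,6}→10  {0,4,5,6,8}→30  {0,4,5,6,9}→30  {0,4,6,7,9}→30  {0,4,6,8,9}→60  {0,4,7,8,9}→30  {3,4,5,6,8}→20  {3,4,5,6,9}→20  {3,5,6,7,9}→10  {3,5,6,8,9}→20  {4,5,6,7,9}→30  {4,5,6,8,9}→60  {4,6,7,8,9}→60  {5,6,7,8,9}→30
  6 left: {0,3,4,5,6,8}→60  {0,3,4,5,6,9}→60  {0,4,5,6,7,9}→90  {0,4,5,6,8,9}→180  {0,4,6,7,8,9}→180  {2,3,5,6,7,9}→10  {3,4,5,6,7,9}→60  {3,4,5,6,8,9}→120  {3,5,6,7,8,9}→60  {4,5,6,7,8,9}→180
  7 left: {0,3,4,5,6,7,9}→210  {0,3,4,5,6,8,9}→420  {0,4,5,6,7,8,9}→630  {1,2,3,5,6,7,9}→10  {2,3,4,5,6,7,9}→70  {2,3,5,6,7,8,9}→70  {3,4,5,6,7,8,9}→420
  8 left: {0,2,3,4,5,6,7,9}→280  {0,3,4,5,6,7,8,9}→1680  {1,2,3,4,5,6,7,9}→80  {1,2,3,5,6,7,8,9}→80  {2,3,4,5,6,7,8,9}→560
  placing 0:l first → 720 extensions
  placing 1:i first → 2520 extensions
  placing 8:h first → 360 extensions
total linear extensions = 3600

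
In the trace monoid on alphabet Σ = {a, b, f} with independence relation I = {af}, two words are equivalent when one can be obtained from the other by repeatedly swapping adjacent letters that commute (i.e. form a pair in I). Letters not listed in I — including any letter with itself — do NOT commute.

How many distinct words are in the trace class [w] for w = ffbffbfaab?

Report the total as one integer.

3

0(f) covers ∅
1(f) covers 0:f
2(b) covers 1:f
3(f) covers 2:b
4(f) covers 3:f
5(b) covers 4:f
6(f) covers 5:b
7(a) covers 5:b
8(a) covers 7:a
9(b) covers 6:f, 8:a
floor of heap: 0:f
completions by unplaced set U, small U first (add the entries for U minus each lowest piece of U):
  |U|=1: {9}:1
  |U|=2: {6,9}:1  {8,9}:1
  |U|=3: {6,8,9}:2  {7,8,9}:1
  |U|=4: {6,7,8,9}:3
  |U|=5: {5,6,7,8,9}:3
  |U|=6: {4,5,6,7,8,9}:3
  |U|=7: {3,4,5,6,7,8,9}:3
  |U|=8: {2,3,4,5,6,7,8,9}:3
  start at 0(f): 3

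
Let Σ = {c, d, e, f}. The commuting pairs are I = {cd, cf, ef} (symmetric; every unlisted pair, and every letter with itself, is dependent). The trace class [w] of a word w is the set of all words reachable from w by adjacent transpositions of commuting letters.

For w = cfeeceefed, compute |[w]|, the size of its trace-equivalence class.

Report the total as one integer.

36

drop 0:c onto floor
drop 1:f onto floor
drop 2:e onto {0:c}
drop 3:e onto {2:e}
drop 4:c onto {3:e}
drop 5:e onto {4:c}
drop 6:e onto {5:e}
drop 7:f onto {1:f}
drop 8:e onto {6:e}
drop 9:d onto {7:f, 8:e}
ground layer = {0:c, 1:f}
drop-orders for the pieces not yet dropped (sum over which currently-grounded one goes next):
  1 to go: {9} 1
  2 to go: {7,9} 1  {8,9} 1
  3 to go: {1,7,9} 1  {6,8,9} 1  {7,8,9} 2
  4 to go: {1,7,8,9} 3  {5,6,8,9} 1  {6,7,8,9} 3
  5 to go: {1,6,7,8,9} 6  {4,5,6,8,9} 1  {5,6,7,8,9} 4
  6 to go: {1,5,6,7,8,9} 10  {3,4,5,6,8,9} 1  {4,5,6,7,8,9} 5
  7 to go: {1,4,5,6,7,8,9} 15  {2,3,4,5,6,8,9} 1  {3,4,5,6,7,8,9} 6
  8 to go: {0,2,3,4,5,6,8,9} 1  {1,3,4,5,6,7,8,9} 21  {2,3,4,5,6,7,8,9} 7
  if 0:c drops first: 28 orders
  if 1:f drops first: 8 orders
heap linearizations: 36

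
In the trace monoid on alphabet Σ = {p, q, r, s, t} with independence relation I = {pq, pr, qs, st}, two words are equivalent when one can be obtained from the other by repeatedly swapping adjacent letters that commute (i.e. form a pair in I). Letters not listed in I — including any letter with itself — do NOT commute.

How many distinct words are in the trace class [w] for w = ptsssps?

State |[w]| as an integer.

4

drop 0:p onto floor
drop 1:t onto {0:p}
drop 2:s onto {0:p}
drop 3:s onto {2:s}
drop 4:s onto {3:s}
drop 5:p onto {1:t, 4:s}
drop 6:s onto {5:p}
ground layer = {0:p}
drop-orders for the pieces not yet dropped (sum over which currently-grounded one goes next):
  1 to go: {6} 1
  2 to go: {5,6} 1
  3 to go: {1,5,6} 1  {4,5,6} 1
  4 to go: {1,4,5,6} 2  {3,4,5,6} 1
  5 to go: {1,3,4,5,6} 3  {2,3,4,5,6} 1
  if 0:p drops first: 4 orders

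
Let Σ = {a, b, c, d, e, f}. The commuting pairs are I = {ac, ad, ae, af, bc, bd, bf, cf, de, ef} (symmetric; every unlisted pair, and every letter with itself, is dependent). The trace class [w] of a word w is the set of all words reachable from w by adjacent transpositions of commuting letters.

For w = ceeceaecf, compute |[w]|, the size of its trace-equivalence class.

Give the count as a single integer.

#0=c has no predecessor
#1=e depends on [0:c]
#2=e depends on [1:e]
#3=c depends on [2:e]
#4=e depends on [3:c]
#5=a has no predecessor
#6=e depends on [4:e]
#7=c depends on [6:e]
#8=f has no predecessor
sources: [0:c, 5:a, 8:f]
N(rest) = Σ N(rest − s) over sources s of rest; N(one piece) = 1:
  size 1 → [5]=1  [7]=1  [8]=1
  size 2 → [5,7]=2  [5,8]=2  [6,7]=1  [7,8]=2
  size 3 → [4,6,7]=1  [5,6,7]=3  [5,7,8]=6  [6,7,8]=3
  size 4 → [3,4,6,7]=1  [4,5,6,7]=4  [4,6,7,8]=4  [5,6,7,8]=12
  size 5 → [2,3,4,6,7]=1  [3,4,5,6,7]=5  [3,4,6,7,8]=5  [4,5,6,7,8]=20
  size 6 → [1,2,3,4,6,7]=1  [2,3,4,5,6,7]=6  [2,3,4,6,7,8]=6  [3,4,5,6,7,8]=30
  size 7 → [0,1,2,3,4,6,7]=1  [1,2,3,4,5,6,7]=7  [1,2,3,4,6,7,8]=7  [2,3,4,5,6,7,8]=42
  first=0(c) contributes 56
  first=5(a) contributes 8
  first=8(f) contributes 8
|[w]| = 72

72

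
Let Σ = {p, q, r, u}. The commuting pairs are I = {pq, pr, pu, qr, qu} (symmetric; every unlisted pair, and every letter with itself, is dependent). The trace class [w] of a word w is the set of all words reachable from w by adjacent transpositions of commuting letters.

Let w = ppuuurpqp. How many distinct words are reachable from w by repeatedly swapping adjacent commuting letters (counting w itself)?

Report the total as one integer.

#0=p has no predecessor
#1=p depends on [0:p]
#2=u has no predecessor
#3=u depends on [2:u]
#4=u depends on [3:u]
#5=r depends on [4:u]
#6=p depends on [1:p]
#7=q has no predecessor
#8=p depends on [6:p]
sources: [0:p, 2:u, 7:q]
N(rest) = Σ N(rest − s) over sources s of rest; N(one piece) = 1:
  size 1 → [5]=1  [7]=1  [8]=1
  size 2 → [4,5]=1  [5,7]=2  [5,8]=2  [6,8]=1  [7,8]=2
  size 3 → [1,6,8]=1  [3,4,5]=1  [4,5,7]=3  [4,5,8]=3  [5,6,8]=3  [5,7,8]=6  [6,7,8]=3
  size 4 → [0,1,6,8]=1  [1,5,6,8]=4  [1,6,7,8]=4  [2,3,4,5]=1  [3,4,5,7]=4  [3,4,5,8]=4  [4,5,6,8]=6  [4,5,7,8]=12  [5,6,7,8]=12
  size 5 → [0,1,5,6,8]=5  [0,1,6,7,8]=5  [1,4,5,6,8]=10  [1,5,6,7,8]=20  [2,3,4,5,7]=5  [2,3,4,5,8]=5  [3,4,5,6,8]=10  [3,4,5,7,8]=20  [4,5,6,7,8]=30
  size 6 → [0,1,4,5,6,8]=15  [0,1,5,6,7,8]=30  [1,3,4,5,6,8]=20  [1,4,5,6,7,8]=60  [2,3,4,5,6,8]=15  [2,3,4,5,7,8]=30  [3,4,5,6,7,8]=60
  size 7 → [0,1,3,4,5,6,8]=35  [0,1,4,5,6,7,8]=105  [1,2,3,4,5,6,8]=35  [1,3,4,5,6,7,8]=140  [2,3,4,5,6,7,8]=105
  first=0(p) contributes 280
  first=2(u) contributes 280
  first=7(q) contributes 70
|[w]| = 630

630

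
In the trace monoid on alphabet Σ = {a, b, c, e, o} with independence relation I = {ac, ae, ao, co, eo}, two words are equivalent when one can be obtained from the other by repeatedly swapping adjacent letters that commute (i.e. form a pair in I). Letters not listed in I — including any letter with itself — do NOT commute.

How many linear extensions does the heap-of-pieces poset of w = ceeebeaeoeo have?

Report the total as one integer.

0(c) covers ∅
1(e) covers 0:c
2(e) covers 1:e
3(e) covers 2:e
4(b) covers 3:e
5(e) covers 4:b
6(a) covers 4:b
7(e) covers 5:e
8(o) covers 4:b
9(e) covers 7:e
10(o) covers 8:o
floor of heap: 0:c
completions by unplaced set U, small U first (add the entries for U minus each lowest piece of U):
  |U|=1: {6}:1  {9}:1  {10}:1
  |U|=2: {6,9}:2  {6,10}:2  {7,9}:1  {8,10}:1  {9,10}:2
  |U|=3: {5,7,9}:1  {6,7,9}:3  {6,8,10}:3  {6,9,10}:6  {7,9,10}:3  {8,9,10}:3
  |U|=4: {5,6,7,9}:4  {5,7,9,10}:4  {6,7,9,10}:12  {6,8,9,10}:12  {7,8,9,10}:6
  |U|=5: {5,6,7,9,10}:20  {5,7,8,9,10}:10  {6,7,8,9,10}:30
  |U|=6: {5,6,7,8,9,10}:60
  |U|=7: {4,5,6,7,8,9,10}:60
  |U|=8: {3,4,5,6,7,8,9,10}:60
  |U|=9: {2,3,4,5,6,7,8,9,10}:60
  start at 0(c): 60

60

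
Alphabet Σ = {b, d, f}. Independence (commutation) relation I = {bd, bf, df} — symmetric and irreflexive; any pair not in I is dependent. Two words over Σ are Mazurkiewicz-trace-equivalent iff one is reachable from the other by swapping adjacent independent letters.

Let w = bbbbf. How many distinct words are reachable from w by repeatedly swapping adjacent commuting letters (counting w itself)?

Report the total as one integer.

5

#0=b has no predecessor
#1=b depends on [0:b]
#2=b depends on [1:b]
#3=b depends on [2:b]
#4=f has no predecessor
sources: [0:b, 4:f]
N(rest) = Σ N(rest − s) over sources s of rest; N(one piece) = 1:
  size 1 → [3]=1  [4]=1
  size 2 → [2,3]=1  [3,4]=2
  size 3 → [1,2,3]=1  [2,3,4]=3
  first=0(b) contributes 4
  first=4(f) contributes 1
|[w]| = 5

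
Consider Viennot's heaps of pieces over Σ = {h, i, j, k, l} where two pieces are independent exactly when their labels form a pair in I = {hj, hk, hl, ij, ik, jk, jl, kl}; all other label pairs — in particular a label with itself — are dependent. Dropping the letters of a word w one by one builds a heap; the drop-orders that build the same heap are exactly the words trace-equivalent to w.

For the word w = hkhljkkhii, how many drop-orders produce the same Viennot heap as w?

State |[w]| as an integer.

3360

drop 0:h onto floor
drop 1:k onto floor
drop 2:h onto {0:h}
drop 3:l onto floor
drop 4:j onto floor
drop 5:k onto {1:k}
drop 6:k onto {5:k}
drop 7:h onto {2:h}
drop 8:i onto {3:l, 7:h}
drop 9:i onto {8:i}
ground layer = {0:h, 1:k, 3:l, 4:j}
drop-orders for the pieces not yet dropped (sum over which currently-grounded one goes next):
  1 to go: {4} 1  {6} 1  {9} 1
  2 to go: {4,6} 2  {4,9} 2  {5,6} 1  {6,9} 2  {8,9} 1
  3 to go: {1,5,6} 1  {3,8,9} 1  {4,5,6} 3  {4,6,9} 6  {4,8,9} 3  {5,6,9} 3  {6,8,9} 3  {7,8,9} 1
  4 to go: {1,4,5,6} 4  {1,5,6,9} 4  {2,7,8,9} 1  {3,4,8,9} 4  {3,6,8,9} 4  {3,7,8,9} 2  {4,5,6,9} 12  {4,6,8,9} 12  {4,7,8,9} 4  {5,6,8,9} 6  {6,7,8,9} 4
  5 to go: {0,2,7,8,9} 1  {1,4,5,6,9} 20  {1,5,6,8,9} 10  {2,3,7,8,9} 3  {2,4,7,8,9} 5  {2,6,7,8,9} 5  {3,4,6,8,9} 20  {3,4,7,8,9} 10  {3,5,6,8,9} 10  {3,6,7,8,9} 10  {4,5,6,8,9} 30  {4,6,7,8,9} 20  {5,6,7,8,9} 10
  6 to go: {0,2,3,7,8,9} 4  {0,2,4,7,8,9} 6  {0,2,6,7,8,9} 6  {1,3,5,6,8,9} 20  {1,4,5,6,8,9} 60  {1,5,6,7,8,9} 20  {2,3,4,7,8,9} 18  {2,3,6,7,8,9} 18  {2,4,6,7,8,9} 30  {2,5,6,7,8,9} 15  {3,4,5,6,8,9} 60  {3,4,6,7,8,9} 60  {3,5,6,7,8,9} 30  {4,5,6,7,8,9} 60
  7 to go: {0,2,3,4,7,8,9} 28  {0,2,3,6,7,8,9} 28  {0,2,4,6,7,8,9} 42  {0,2,5,6,7,8,9} 21  {1,2,5,6,7,8,9} 35  {1,3,4,5,6,8,9} 140  {1,3,5,6,7,8,9} 70  {1,4,5,6,7,8,9} 140  {2,3,4,6,7,8,9} 126  {2,3,5,6,7,8,9} 63  {2,4,5,6,7,8,9} 105  {3,4,5,6,7,8,9} 210
  8 to go: {0,1,2,5,6,7,8,9} 56  {0,2,3,4,6,7,8,9} 224  {0,2,3,5,6,7,8,9} 112  {0,2,4,5,6,7,8,9} 168  {1,2,3,5,6,7,8,9} 168  {1,2,4,5,6,7,8,9} 280  {1,3,4,5,6,7,8,9} 560  {2,3,4,5,6,7,8,9} 504
  if 0:h drops first: 1512 orders
  if 1:k drops first: 1008 orders
  if 3:l drops first: 504 orders
  if 4:j drops first: 336 orders
heap linearizations: 3360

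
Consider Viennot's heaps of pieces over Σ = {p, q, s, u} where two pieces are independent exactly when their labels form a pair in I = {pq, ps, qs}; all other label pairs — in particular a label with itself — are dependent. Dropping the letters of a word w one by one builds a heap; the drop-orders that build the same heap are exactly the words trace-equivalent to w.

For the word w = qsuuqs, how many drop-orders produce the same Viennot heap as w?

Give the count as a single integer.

0(q) covers ∅
1(s) covers ∅
2(u) covers 0:q, 1:s
3(u) covers 2:u
4(q) covers 3:u
5(s) covers 3:u
floor of heap: 0:q, 1:s
completions by unplaced set U, small U first (add the entries for U minus each lowest piece of U):
  |U|=1: {4}:1  {5}:1
  |U|=2: {4,5}:2
  |U|=3: {3,4,5}:2
  |U|=4: {2,3,4,5}:2
  start at 0(q): 2
  start at 1(s): 2
sum over floor = 4

4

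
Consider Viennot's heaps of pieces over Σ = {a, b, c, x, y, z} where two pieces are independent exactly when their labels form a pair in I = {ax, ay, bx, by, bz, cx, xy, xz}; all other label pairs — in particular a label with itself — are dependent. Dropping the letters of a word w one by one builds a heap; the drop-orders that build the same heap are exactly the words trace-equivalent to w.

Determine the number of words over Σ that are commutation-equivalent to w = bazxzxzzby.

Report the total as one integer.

270

piece 0:b — minimal
piece 1:a rests on {0:b}
piece 2:z rests on {1:a}
piece 3:x — minimal
piece 4:z rests on {2:z}
piece 5:x rests on {3:x}
piece 6:z rests on {4:z}
piece 7:z rests on {6:z}
piece 8:b rests on {1:a}
piece 9:y rests on {7:z}
minimal pieces: {0:b, 3:x}
ways to finish when only these pieces remain (= sum over removing one remaining piece with nothing left below it):
  1 left: {5}→1  {8}→1  {9}→1
  2 left: {3,5}→1  {5,8}→2  {5,9}→2  {7,9}→1  {8,9}→2
  3 left: {3,5,8}→3  {3,5,9}→3  {5,7,9}→3  {5,8,9}→6  {6,7,9}→1  {7,8,9}→3
  4 left: {3,5,7,9}→6  {3,5,8,9}→12  {4,6,7,9}→1  {5,6,7,9}→4  {5,7,8,9}→12  {6,7,8,9}→4
  5 left: {2,4,6,7,9}→1  {3,5,6,7,9}→10  {3,5,7,8,9}→30  {4,5,6,7,9}→5  {4,6,7,8,9}→5  {5,6,7,8,9}→20
  6 left: {2,4,5,6,7,9}→6  {2,4,6,7,8,9}→6  {3,4,5,6,7,9}→15  {3,5,6,7,8,9}→60  {4,5,6,7,8,9}→30
  7 left: {1,2,4,6,7,8,9}→6  {2,3,4,5,6,7,9}→21  {2,4,5,6,7,8,9}→42  {3,4,5,6,7,8,9}→105
  8 left: {0,1,2,4,6,7,8,9}→6  {1,2,4,5,6,7,8,9}→48  {2,3,4,5,6,7,8,9}→168
  placing 0:b first → 216 extensions
  placing 3:x first → 54 extensions
total linear extensions = 270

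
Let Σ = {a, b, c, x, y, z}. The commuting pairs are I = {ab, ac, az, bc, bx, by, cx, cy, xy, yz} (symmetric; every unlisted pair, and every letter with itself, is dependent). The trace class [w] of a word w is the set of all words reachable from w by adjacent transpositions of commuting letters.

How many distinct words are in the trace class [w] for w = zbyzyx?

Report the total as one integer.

15

drop 0:z onto floor
drop 1:b onto {0:z}
drop 2:y onto floor
drop 3:z onto {1:b}
drop 4:y onto {2:y}
drop 5:x onto {3:z}
ground layer = {0:z, 2:y}
drop-orders for the pieces not yet dropped (sum over which currently-grounded one goes next):
  1 to go: {4} 1  {5} 1
  2 to go: {2,4} 1  {3,5} 1  {4,5} 2
  3 to go: {1,3,5} 1  {2,4,5} 3  {3,4,5} 3
  4 to go: {0,1,3,5} 1  {1,3,4,5} 4  {2,3,4,5} 6
  if 0:z drops first: 10 orders
  if 2:y drops first: 5 orders
heap linearizations: 15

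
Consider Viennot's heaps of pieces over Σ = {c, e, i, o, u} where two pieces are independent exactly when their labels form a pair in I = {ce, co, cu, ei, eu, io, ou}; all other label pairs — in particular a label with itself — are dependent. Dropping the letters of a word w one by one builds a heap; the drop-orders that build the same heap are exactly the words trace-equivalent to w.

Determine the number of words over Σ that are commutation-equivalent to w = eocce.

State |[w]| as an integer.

piece 0:e — minimal
piece 1:o rests on {0:e}
piece 2:c — minimal
piece 3:c rests on {2:c}
piece 4:e rests on {1:o}
minimal pieces: {0:e, 2:c}
ways to finish when only these pieces remain (= sum over removing one remaining piece with nothing left below it):
  1 left: {3}→1  {4}→1
  2 left: {1,4}→1  {2,3}→1  {3,4}→2
  3 left: {0,1,4}→1  {1,3,4}→3  {2,3,4}→3
  placing 0:e first → 6 extensions
  placing 2:c first → 4 extensions
total linear extensions = 10

10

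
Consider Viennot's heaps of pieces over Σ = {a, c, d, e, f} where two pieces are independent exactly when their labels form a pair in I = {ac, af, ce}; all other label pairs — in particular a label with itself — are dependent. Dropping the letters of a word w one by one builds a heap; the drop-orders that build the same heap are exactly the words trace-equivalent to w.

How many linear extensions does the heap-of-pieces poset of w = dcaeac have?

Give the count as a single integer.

10

0(d) covers ∅
1(c) covers 0:d
2(a) covers 0:d
3(e) covers 2:a
4(a) covers 3:e
5(c) covers 1:c
floor of heap: 0:d
completions by unplaced set U, small U first (add the entries for U minus each lowest piece of U):
  |U|=1: {4}:1  {5}:1
  |U|=2: {1,5}:1  {3,4}:1  {4,5}:2
  |U|=3: {1,4,5}:3  {2,3,4}:1  {3,4,5}:3
  |U|=4: {1,3,4,5}:6  {2,3,4,5}:4
  start at 0(d): 10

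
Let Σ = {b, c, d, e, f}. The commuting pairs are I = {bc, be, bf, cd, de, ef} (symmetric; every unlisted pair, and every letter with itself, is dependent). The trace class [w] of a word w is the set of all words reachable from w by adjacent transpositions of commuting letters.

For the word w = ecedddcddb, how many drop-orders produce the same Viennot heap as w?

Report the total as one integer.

210

drop 0:e onto floor
drop 1:c onto {0:e}
drop 2:e onto {1:c}
drop 3:d onto floor
drop 4:d onto {3:d}
drop 5:d onto {4:d}
drop 6:c onto {2:e}
drop 7:d onto {5:d}
drop 8:d onto {7:d}
drop 9:b onto {8:d}
ground layer = {0:e, 3:d}
drop-orders for the pieces not yet dropped (sum over which currently-grounded one goes next):
  1 to go: {6} 1  {9} 1
  2 to go: {2,6} 1  {6,9} 2  {8,9} 1
  3 to go: {1,2,6} 1  {2,6,9} 3  {6,8,9} 3  {7,8,9} 1
  4 to go: {0,1,2,6} 1  {1,2,6,9} 4  {2,6,8,9} 6  {5,7,8,9} 1  {6,7,8,9} 4
  5 to go: {0,1,2,6,9} 5  {1,2,6,8,9} 10  {2,6,7,8,9} 10  {4,5,7,8,9} 1  {5,6,7,8,9} 5
  6 to go: {0,1,2,6,8,9} 15  {1,2,6,7,8,9} 20  {2,5,6,7,8,9} 15  {3,4,5,7,8,9} 1  {4,5,6,7,8,9} 6
  7 to go: {0,1,2,6,7,8,9} 35  {1,2,5,6,7,8,9} 35  {2,4,5,6,7,8,9} 21  {3,4,5,6,7,8,9} 7
  8 to go: {0,1,2,5,6,7,8,9} 70  {1,2,4,5,6,7,8,9} 56  {2,3,4,5,6,7,8,9} 28
  if 0:e drops first: 84 orders
  if 3:d drops first: 126 orders
heap linearizations: 210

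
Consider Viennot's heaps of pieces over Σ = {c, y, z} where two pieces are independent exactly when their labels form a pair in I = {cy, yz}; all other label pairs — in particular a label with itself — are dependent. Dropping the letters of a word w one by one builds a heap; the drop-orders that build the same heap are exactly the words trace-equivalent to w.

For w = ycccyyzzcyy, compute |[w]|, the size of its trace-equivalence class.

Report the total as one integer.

462

0(y) covers ∅
1(c) covers ∅
2(c) covers 1:c
3(c) covers 2:c
4(y) covers 0:y
5(y) covers 4:y
6(z) covers 3:c
7(z) covers 6:z
8(c) covers 7:z
9(y) covers 5:y
10(y) covers 9:y
floor of heap: 0:y, 1:c
completions by unplaced set U, small U first (add the entries for U minus each lowest piece of U):
  |U|=1: {8}:1  {10}:1
  |U|=2: {7,8}:1  {8,10}:2  {9,10}:1
  |U|=3: {5,9,10}:1  {6,7,8}:1  {7,8,10}:3  {8,9,10}:3
  |U|=4: {3,6,7,8}:1  {4,5,9,10}:1  {5,8,9,10}:4  {6,7,8,10}:4  {7,8,9,10}:6
  |U|=5: {0,4,5,9,10}:1  {2,3,6,7,8}:1  {3,6,7,8,10}:5  {4,5,8,9,10}:5  {5,7,8,9,10}:10  {6,7,8,9,10}:10
  |U|=6: {0,4,5,8,9,10}:6  {1,2,3,6,7,8}:1  {2,3,6,7,8,10}:6  {3,6,7,8,9,10}:15  {4,5,7,8,9,10}:15  {5,6,7,8,9,10}:20
  |U|=7: {0,4,5,7,8,9,10}:21  {1,2,3,6,7,8,10}:7  {2,3,6,7,8,9,10}:21  {3,5,6,7,8,9,10}:35  {4,5,6,7,8,9,10}:35
  |U|=8: {0,4,5,6,7,8,9,10}:56  {1,2,3,6,7,8,9,10}:28  {2,3,5,6,7,8,9,10}:56  {3,4,5,6,7,8,9,10}:70
  |U|=9: {0,3,4,5,6,7,8,9,10}:126  {1,2,3,5,6,7,8,9,10}:84  {2,3,4,5,6,7,8,9,10}:126
  start at 0(y): 210
  start at 1(c): 252
sum over floor = 462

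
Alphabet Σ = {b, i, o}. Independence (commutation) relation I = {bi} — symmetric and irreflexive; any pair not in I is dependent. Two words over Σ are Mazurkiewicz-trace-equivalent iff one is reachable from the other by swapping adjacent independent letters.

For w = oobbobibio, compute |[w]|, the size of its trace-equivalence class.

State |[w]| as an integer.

0(o) covers ∅
1(o) covers 0:o
2(b) covers 1:o
3(b) covers 2:b
4(o) covers 3:b
5(b) covers 4:o
6(i) covers 4:o
7(b) covers 5:b
8(i) covers 6:i
9(o) covers 7:b, 8:i
floor of heap: 0:o
completions by unplaced set U, small U first (add the entries for U minus each lowest piece of U):
  |U|=1: {9}:1
  |U|=2: {7,9}:1  {8,9}:1
  |U|=3: {5,7,9}:1  {6,8,9}:1  {7,8,9}:2
  |U|=4: {5,7,8,9}:3  {6,7,8,9}:3
  |U|=5: {5,6,7,8,9}:6
  |U|=6: {4,5,6,7,8,9}:6
  |U|=7: {3,4,5,6,7,8,9}:6
  |U|=8: {2,3,4,5,6,7,8,9}:6
  start at 0(o): 6

6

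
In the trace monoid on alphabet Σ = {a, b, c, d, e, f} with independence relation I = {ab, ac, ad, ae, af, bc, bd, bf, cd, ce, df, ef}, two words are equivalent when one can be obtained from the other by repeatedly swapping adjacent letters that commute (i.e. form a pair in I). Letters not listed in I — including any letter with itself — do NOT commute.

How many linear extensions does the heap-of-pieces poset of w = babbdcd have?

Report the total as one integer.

420

0(b) covers ∅
1(a) covers ∅
2(b) covers 0:b
3(b) covers 2:b
4(d) covers ∅
5(c) covers ∅
6(d) covers 4:d
floor of heap: 0:b, 1:a, 4:d, 5:c
completions by unplaced set U, small U first (add the entries for U minus each lowest piece of U):
  |U|=1: {1}:1  {3}:1  {5}:1  {6}:1
  |U|=2: {1,3}:2  {1,5}:2  {1,6}:2  {2,3}:1  {3,5}:2  {3,6}:2  {4,6}:1  {5,6}:2
  |U|=3: {0,2,3}:1  {1,2,3}:3  {1,3,5}:6  {1,3,6}:6  {1,4,6}:3  {1,5,6}:6  {2,3,5}:3  {2,3,6}:3  {3,4,6}:3  {3,5,6}:6  {4,5,6}:3
  |U|=4: {0,1,2,3}:4  {0,2,3,5}:4  {0,2,3,6}:4  {1,2,3,5}:12  {1,2,3,6}:12  {1,3,4,6}:12  {1,3,5,6}:24  {1,4,5,6}:12  {2,3,4,6}:6  {2,3,5,6}:12  {3,4,5,6}:12
  |U|=5: {0,1,2,3,5}:20  {0,1,2,3,6}:20  {0,2,3,4,6}:10  {0,2,3,5,6}:20  {1,2,3,4,6}:30  {1,2,3,5,6}:60  {1,3,4,5,6}:60  {2,3,4,5,6}:30
  start at 0(b): 180
  start at 1(a): 60
  start at 4(d): 120
  start at 5(c): 60
sum over floor = 420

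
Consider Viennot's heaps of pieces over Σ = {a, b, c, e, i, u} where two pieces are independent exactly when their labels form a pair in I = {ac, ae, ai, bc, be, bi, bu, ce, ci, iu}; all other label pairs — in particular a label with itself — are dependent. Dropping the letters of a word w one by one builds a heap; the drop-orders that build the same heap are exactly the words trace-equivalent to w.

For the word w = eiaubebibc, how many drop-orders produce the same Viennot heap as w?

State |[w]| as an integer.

0(e) covers ∅
1(i) covers 0:e
2(a) covers ∅
3(u) covers 0:e, 2:a
4(b) covers 2:a
5(e) covers 1:i, 3:u
6(b) covers 4:b
7(i) covers 5:e
8(b) covers 6:b
9(c) covers 3:u
floor of heap: 0:e, 2:a
completions by unplaced set U, small U first (add the entries for U minus each lowest piece of U):
  |U|=1: {7}:1  {8}:1  {9}:1
  |U|=2: {5,7}:1  {6,8}:1  {7,8}:2  {7,9}:2  {8,9}:2
  |U|=3: {1,5,7}:1  {4,6,8}:1  {5,7,8}:3  {5,7,9}:3  {6,7,8}:3  {6,8,9}:3  {7,8,9}:6
  |U|=4: {1,5,7,8}:4  {1,5,7,9}:4  {3,5,7,9}:3  {4,6,7,8}:4  {4,6,8,9}:4  {5,6,7,8}:6  {5,7,8,9}:12  {6,7,8,9}:12
  |U|=5: {1,3,5,7,9}:7  {1,5,6,7,8}:10  {1,5,7,8,9}:20  {3,5,7,8,9}:15  {4,5,6,7,8}:10  {4,6,7,8,9}:20  {5,6,7,8,9}:30
  |U|=6: {0,1,3,5,7,9}:7  {1,3,5,7,8,9}:42  {1,4,5,6,7,8}:20  {1,5,6,7,8,9}:60  {3,5,6,7,8,9}:45  {4,5,6,7,8,9}:60
  |U|=7: {0,1,3,5,7,8,9}:49  {1,3,5,6,7,8,9}:147  {1,4,5,6,7,8,9}:140  {3,4,5,6,7,8,9}:105
  |U|=8: {0,1,3,5,6,7,8,9}:196  {1,3,4,5,6,7,8,9}:392  {2,3,4,5,6,7,8,9}:105
  start at 0(e): 497
  start at 2(a): 588
sum over floor = 1085

1085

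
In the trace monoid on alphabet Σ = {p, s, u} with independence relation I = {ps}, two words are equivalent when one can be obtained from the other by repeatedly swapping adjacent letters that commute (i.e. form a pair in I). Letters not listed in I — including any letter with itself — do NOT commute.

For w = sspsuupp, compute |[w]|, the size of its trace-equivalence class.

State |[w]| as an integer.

0(s) covers ∅
1(s) covers 0:s
2(p) covers ∅
3(s) covers 1:s
4(u) covers 2:p, 3:s
5(u) covers 4:u
6(p) covers 5:u
7(p) covers 6:p
floor of heap: 0:s, 2:p
completions by unplaced set U, small U first (add the entries for U minus each lowest piece of U):
  |U|=1: {7}:1
  |U|=2: {6,7}:1
  |U|=3: {5,6,7}:1
  |U|=4: {4,5,6,7}:1
  |U|=5: {2,4,5,6,7}:1  {3,4,5,6,7}:1
  |U|=6: {1,3,4,5,6,7}:1  {2,3,4,5,6,7}:2
  start at 0(s): 3
  start at 2(p): 1
sum over floor = 4

4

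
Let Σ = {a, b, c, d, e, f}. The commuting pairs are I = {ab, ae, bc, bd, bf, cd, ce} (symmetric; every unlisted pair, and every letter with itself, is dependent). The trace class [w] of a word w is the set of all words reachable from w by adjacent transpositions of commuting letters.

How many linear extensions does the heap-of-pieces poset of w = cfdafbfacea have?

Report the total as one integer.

piece 0:c — minimal
piece 1:f rests on {0:c}
piece 2:d rests on {1:f}
piece 3:a rests on {2:d}
piece 4:f rests on {3:a}
piece 5:b — minimal
piece 6:f rests on {4:f}
piece 7:a rests on {6:f}
piece 8:c rests on {7:a}
piece 9:e rests on {5:b, 6:f}
piece 10:a rests on {8:c}
minimal pieces: {0:c, 5:b}
ways to finish when only these pieces remain (= sum over removing one remaining piece with nothing left below it):
  1 left: {9}→1  {10}→1
  2 left: {5,9}→1  {8,10}→1  {9,10}→2
  3 left: {5,9,10}→3  {7,8,10}→1  {8,9,10}→3
  4 left: {5,8,9,10}→6  {7,8,9,10}→4
  5 left: {5,7,8,9,10}→10  {6,7,8,9,10}→4
  6 left: {4,6,7,8,9,10}→4  {5,6,7,8,9,10}→14
  7 left: {3,4,6,7,8,9,10}→4  {4,5,6,7,8,9,10}→18
  8 left: {2,3,4,6,7,8,9,10}→4  {3,4,5,6,7,8,9,10}→22
  9 left: {1,2,3,4,6,7,8,9,10}→4  {2,3,4,5,6,7,8,9,10}→26
  placing 0:c first → 30 extensions
  placing 5:b first → 4 extensions
total linear extensions = 34

34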